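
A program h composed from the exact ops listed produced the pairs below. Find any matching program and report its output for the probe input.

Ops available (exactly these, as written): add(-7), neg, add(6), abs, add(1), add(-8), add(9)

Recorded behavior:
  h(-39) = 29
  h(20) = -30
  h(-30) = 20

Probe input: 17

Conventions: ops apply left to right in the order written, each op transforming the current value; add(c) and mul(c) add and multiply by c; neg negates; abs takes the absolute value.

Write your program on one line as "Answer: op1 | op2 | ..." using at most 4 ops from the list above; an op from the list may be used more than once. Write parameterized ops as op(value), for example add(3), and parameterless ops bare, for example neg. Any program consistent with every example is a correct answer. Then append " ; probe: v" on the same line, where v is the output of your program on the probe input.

add(1) | add(9) | neg ; probe: -27

Check, running the answer program on each example:
  -39 -> -38 -> -29 -> 29
  20 -> 21 -> 30 -> -30
  -30 -> -29 -> -20 -> 20
  probe: 17 -> 18 -> 27 -> -27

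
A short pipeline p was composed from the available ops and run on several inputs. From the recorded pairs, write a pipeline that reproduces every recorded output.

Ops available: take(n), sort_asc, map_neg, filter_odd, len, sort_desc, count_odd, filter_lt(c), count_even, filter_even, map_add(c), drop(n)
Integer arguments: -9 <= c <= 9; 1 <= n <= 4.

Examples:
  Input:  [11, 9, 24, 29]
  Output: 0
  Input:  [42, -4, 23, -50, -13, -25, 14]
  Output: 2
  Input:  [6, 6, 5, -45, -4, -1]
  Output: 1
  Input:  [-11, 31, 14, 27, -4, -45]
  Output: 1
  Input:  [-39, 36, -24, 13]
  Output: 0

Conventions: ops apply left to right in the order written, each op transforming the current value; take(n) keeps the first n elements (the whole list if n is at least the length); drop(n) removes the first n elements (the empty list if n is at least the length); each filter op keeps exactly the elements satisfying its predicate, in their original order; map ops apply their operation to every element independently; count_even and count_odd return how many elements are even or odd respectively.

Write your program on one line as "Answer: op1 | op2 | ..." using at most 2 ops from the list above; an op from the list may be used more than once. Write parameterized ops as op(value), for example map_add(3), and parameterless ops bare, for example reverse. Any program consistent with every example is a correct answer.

drop(3) | count_even

Check, running the answer program on each example:
  [11, 9, 24, 29] -> [29] -> 0
  [42, -4, 23, -50, -13, -25, 14] -> [-50, -13, -25, 14] -> 2
  [6, 6, 5, -45, -4, -1] -> [-45, -4, -1] -> 1
  [-11, 31, 14, 27, -4, -45] -> [27, -4, -45] -> 1
  [-39, 36, -24, 13] -> [13] -> 0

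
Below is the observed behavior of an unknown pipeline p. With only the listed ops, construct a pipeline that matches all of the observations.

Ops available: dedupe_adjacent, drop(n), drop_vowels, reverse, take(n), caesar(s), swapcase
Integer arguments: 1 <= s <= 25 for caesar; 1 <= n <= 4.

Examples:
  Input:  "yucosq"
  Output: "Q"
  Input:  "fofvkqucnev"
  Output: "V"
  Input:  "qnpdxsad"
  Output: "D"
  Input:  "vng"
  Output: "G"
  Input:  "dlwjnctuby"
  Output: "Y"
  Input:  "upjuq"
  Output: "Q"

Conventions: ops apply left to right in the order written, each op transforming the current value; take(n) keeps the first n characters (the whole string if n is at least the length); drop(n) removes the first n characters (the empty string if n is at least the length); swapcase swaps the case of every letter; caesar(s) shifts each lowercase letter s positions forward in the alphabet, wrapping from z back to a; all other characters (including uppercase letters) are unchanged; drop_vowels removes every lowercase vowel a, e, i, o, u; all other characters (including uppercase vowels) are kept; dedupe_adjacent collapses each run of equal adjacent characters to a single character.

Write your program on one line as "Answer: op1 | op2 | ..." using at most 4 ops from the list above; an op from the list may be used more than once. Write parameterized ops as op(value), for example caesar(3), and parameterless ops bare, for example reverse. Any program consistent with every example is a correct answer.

drop_vowels | reverse | take(1) | swapcase

Check, running the answer program on each example:
  "yucosq" -> "ycsq" -> "qscy" -> "q" -> "Q"
  "fofvkqucnev" -> "ffvkqcnv" -> "vncqkvff" -> "v" -> "V"
  "qnpdxsad" -> "qnpdxsd" -> "dsxdpnq" -> "d" -> "D"
  "vng" -> "vng" -> "gnv" -> "g" -> "G"
  "dlwjnctuby" -> "dlwjnctby" -> "ybtcnjwld" -> "y" -> "Y"
  "upjuq" -> "pjq" -> "qjp" -> "q" -> "Q"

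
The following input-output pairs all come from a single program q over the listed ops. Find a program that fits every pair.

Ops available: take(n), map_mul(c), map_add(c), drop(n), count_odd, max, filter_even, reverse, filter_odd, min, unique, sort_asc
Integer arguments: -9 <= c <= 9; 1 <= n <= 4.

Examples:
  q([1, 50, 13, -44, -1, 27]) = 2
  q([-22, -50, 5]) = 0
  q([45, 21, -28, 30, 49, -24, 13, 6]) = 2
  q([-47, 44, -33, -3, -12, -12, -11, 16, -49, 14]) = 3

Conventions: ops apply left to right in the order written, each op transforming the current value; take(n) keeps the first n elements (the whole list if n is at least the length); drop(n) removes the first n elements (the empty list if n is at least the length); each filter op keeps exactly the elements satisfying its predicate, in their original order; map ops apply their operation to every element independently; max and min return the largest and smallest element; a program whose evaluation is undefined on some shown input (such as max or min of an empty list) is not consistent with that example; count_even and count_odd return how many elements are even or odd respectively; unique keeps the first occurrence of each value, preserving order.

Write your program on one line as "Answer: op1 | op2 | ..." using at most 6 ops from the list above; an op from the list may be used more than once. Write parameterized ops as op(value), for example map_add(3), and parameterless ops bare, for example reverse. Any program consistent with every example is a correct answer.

map_mul(-3) | drop(3) | filter_odd | map_add(2) | count_odd

Check, running the answer program on each example:
  [1, 50, 13, -44, -1, 27] -> [-3, -150, -39, 132, 3, -81] -> [132, 3, -81] -> [3, -81] -> [5, -79] -> 2
  [-22, -50, 5] -> [66, 150, -15] -> [] -> [] -> [] -> 0
  [45, 21, -28, 30, 49, -24, 13, 6] -> [-135, -63, 84, -90, -147, 72, -39, -18] -> [-90, -147, 72, -39, -18] -> [-147, -39] -> [-145, -37] -> 2
  [-47, 44, -33, -3, -12, -12, -11, 16, -49, 14] -> [141, -132, 99, 9, 36, 36, 33, -48, 147, -42] -> [9, 36, 36, 33, -48, 147, -42] -> [9, 33, 147] -> [11, 35, 149] -> 3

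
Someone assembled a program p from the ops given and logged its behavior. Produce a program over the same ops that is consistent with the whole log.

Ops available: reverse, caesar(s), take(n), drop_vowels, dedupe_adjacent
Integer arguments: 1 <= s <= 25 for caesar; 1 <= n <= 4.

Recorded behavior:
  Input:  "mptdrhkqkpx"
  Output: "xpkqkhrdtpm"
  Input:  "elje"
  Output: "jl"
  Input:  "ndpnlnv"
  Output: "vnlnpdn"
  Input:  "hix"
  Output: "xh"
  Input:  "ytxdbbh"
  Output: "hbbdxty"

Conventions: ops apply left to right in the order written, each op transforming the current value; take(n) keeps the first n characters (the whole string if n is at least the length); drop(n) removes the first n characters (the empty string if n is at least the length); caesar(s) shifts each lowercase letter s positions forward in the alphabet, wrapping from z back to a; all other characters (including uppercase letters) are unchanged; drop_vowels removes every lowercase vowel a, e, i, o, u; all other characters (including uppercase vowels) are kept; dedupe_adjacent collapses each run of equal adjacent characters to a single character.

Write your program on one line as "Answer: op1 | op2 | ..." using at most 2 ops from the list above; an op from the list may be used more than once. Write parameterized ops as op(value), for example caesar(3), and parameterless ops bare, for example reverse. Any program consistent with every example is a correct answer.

drop_vowels | reverse

Check, running the answer program on each example:
  "mptdrhkqkpx" -> "mptdrhkqkpx" -> "xpkqkhrdtpm"
  "elje" -> "lj" -> "jl"
  "ndpnlnv" -> "ndpnlnv" -> "vnlnpdn"
  "hix" -> "hx" -> "xh"
  "ytxdbbh" -> "ytxdbbh" -> "hbbdxty"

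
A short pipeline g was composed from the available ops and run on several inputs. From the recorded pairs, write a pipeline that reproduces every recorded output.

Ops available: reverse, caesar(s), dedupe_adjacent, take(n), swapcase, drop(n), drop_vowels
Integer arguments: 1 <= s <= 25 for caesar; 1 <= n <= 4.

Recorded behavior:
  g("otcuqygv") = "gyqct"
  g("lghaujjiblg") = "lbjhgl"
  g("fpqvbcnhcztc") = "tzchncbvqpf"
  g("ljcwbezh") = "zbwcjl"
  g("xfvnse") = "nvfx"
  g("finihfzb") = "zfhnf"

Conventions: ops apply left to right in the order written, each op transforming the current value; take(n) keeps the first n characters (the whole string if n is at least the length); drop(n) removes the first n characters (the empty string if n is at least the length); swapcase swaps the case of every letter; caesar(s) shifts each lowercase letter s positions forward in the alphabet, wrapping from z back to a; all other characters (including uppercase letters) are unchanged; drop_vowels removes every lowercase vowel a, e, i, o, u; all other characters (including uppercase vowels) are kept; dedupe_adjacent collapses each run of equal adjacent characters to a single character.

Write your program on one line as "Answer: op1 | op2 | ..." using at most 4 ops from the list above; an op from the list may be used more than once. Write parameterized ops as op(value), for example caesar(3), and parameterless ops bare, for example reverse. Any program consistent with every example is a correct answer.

reverse | drop_vowels | drop(1) | dedupe_adjacent

Check, running the answer program on each example:
  "otcuqygv" -> "vgyqucto" -> "vgyqct" -> "gyqct" -> "gyqct"
  "lghaujjiblg" -> "glbijjuahgl" -> "glbjjhgl" -> "lbjjhgl" -> "lbjhgl"
  "fpqvbcnhcztc" -> "ctzchncbvqpf" -> "ctzchncbvqpf" -> "tzchncbvqpf" -> "tzchncbvqpf"
  "ljcwbezh" -> "hzebwcjl" -> "hzbwcjl" -> "zbwcjl" -> "zbwcjl"
  "xfvnse" -> "esnvfx" -> "snvfx" -> "nvfx" -> "nvfx"
  "finihfzb" -> "bzfhinif" -> "bzfhnf" -> "zfhnf" -> "zfhnf"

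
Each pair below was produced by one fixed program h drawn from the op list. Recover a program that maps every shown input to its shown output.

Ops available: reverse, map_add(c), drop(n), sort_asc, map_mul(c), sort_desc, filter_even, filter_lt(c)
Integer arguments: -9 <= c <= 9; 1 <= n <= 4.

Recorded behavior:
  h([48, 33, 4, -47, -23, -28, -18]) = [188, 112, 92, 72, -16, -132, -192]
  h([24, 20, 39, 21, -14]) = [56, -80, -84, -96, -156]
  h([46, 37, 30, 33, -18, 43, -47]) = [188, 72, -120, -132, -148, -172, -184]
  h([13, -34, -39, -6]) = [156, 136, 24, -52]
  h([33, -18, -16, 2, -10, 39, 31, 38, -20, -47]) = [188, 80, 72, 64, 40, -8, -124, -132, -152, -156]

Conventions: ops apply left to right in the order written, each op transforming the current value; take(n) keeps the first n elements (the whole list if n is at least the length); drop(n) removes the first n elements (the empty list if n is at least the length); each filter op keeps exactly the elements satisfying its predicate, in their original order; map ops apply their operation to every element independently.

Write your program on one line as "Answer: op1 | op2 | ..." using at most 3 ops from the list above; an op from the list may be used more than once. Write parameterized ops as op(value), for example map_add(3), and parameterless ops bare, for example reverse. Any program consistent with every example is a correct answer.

sort_desc | map_mul(-4) | sort_desc

Check, running the answer program on each example:
  [48, 33, 4, -47, -23, -28, -18] -> [48, 33, 4, -18, -23, -28, -47] -> [-192, -132, -16, 72, 92, 112, 188] -> [188, 112, 92, 72, -16, -132, -192]
  [24, 20, 39, 21, -14] -> [39, 24, 21, 20, -14] -> [-156, -96, -84, -80, 56] -> [56, -80, -84, -96, -156]
  [46, 37, 30, 33, -18, 43, -47] -> [46, 43, 37, 33, 30, -18, -47] -> [-184, -172, -148, -132, -120, 72, 188] -> [188, 72, -120, -132, -148, -172, -184]
  [13, -34, -39, -6] -> [13, -6, -34, -39] -> [-52, 24, 136, 156] -> [156, 136, 24, -52]
  [33, -18, -16, 2, -10, 39, 31, 38, -20, -47] -> [39, 38, 33, 31, 2, -10, -16, -18, -20, -47] -> [-156, -152, -132, -124, -8, 40, 64, 72, 80, 188] -> [188, 80, 72, 64, 40, -8, -124, -132, -152, -156]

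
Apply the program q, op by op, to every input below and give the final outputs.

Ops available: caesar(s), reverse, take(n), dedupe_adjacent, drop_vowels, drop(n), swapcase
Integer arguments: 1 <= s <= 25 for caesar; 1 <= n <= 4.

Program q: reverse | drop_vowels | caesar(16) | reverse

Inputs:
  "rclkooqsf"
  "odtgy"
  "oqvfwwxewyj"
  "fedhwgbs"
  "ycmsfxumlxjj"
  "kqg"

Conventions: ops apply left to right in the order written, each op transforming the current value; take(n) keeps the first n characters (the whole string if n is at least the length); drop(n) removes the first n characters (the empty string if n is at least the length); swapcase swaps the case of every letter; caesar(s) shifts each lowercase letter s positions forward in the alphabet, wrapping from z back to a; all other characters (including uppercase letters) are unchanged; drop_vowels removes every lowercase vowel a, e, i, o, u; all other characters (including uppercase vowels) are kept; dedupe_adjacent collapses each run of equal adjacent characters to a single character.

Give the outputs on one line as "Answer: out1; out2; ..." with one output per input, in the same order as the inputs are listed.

"hsbagiv"; "tjwo"; "glvmmnmoz"; "vtxmwri"; "oscivncbnzz"; "agw"

Execution, op by op:
  "rclkooqsf" -> "fsqooklcr" -> "fsqklcr" -> "vigabsh" -> "hsbagiv"
  "odtgy" -> "ygtdo" -> "ygtd" -> "owjt" -> "tjwo"
  "oqvfwwxewyj" -> "jywexwwfvqo" -> "jywxwwfvq" -> "zomnmmvlg" -> "glvmmnmoz"
  "fedhwgbs" -> "sbgwhdef" -> "sbgwhdf" -> "irwmxtv" -> "vtxmwri"
  "ycmsfxumlxjj" -> "jjxlmuxfsmcy" -> "jjxlmxfsmcy" -> "zznbcnvicso" -> "oscivncbnzz"
  "kqg" -> "gqk" -> "gqk" -> "wga" -> "agw"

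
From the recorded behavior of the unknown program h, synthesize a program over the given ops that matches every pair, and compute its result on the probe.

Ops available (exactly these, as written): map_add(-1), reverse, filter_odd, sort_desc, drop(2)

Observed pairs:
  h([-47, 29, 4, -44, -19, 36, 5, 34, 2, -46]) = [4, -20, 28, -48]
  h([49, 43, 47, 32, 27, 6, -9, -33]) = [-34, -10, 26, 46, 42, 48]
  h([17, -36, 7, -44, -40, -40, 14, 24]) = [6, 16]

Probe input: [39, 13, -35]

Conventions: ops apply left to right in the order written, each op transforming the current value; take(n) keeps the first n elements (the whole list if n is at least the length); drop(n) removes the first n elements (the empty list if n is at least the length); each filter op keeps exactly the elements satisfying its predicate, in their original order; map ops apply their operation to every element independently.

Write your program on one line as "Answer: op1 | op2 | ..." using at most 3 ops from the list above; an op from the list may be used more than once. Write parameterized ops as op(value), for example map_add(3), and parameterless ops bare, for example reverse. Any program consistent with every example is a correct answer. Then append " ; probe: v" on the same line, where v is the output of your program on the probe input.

filter_odd | map_add(-1) | reverse ; probe: [-36, 12, 38]

Check, running the answer program on each example:
  [-47, 29, 4, -44, -19, 36, 5, 34, 2, -46] -> [-47, 29, -19, 5] -> [-48, 28, -20, 4] -> [4, -20, 28, -48]
  [49, 43, 47, 32, 27, 6, -9, -33] -> [49, 43, 47, 27, -9, -33] -> [48, 42, 46, 26, -10, -34] -> [-34, -10, 26, 46, 42, 48]
  [17, -36, 7, -44, -40, -40, 14, 24] -> [17, 7] -> [16, 6] -> [6, 16]
  probe: [39, 13, -35] -> [39, 13, -35] -> [38, 12, -36] -> [-36, 12, 38]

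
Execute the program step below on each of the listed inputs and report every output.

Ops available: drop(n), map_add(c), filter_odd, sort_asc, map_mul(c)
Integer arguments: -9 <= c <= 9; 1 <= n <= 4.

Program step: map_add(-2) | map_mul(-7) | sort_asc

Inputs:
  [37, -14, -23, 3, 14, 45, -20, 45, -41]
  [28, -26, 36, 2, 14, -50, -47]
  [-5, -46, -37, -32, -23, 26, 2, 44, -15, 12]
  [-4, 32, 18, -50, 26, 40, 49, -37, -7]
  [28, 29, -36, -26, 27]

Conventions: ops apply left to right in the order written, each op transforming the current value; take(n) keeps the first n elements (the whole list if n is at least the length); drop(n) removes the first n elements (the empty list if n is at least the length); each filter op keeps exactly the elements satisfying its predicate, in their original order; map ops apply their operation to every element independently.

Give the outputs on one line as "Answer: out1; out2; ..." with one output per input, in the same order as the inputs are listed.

Execution, op by op:
  [37, -14, -23, 3, 14, 45, -20, 45, -41] -> [35, -16, -25, 1, 12, 43, -22, 43, -43] -> [-245, 112, 175, -7, -84, -301, 154, -301, 301] -> [-301, -301, -245, -84, -7, 112, 154, 175, 301]
  [28, -26, 36, 2, 14, -50, -47] -> [26, -28, 34, 0, 12, -52, -49] -> [-182, 196, -238, 0, -84, 364, 343] -> [-238, -182, -84, 0, 196, 343, 364]
  [-5, -46, -37, -32, -23, 26, 2, 44, -15, 12] -> [-7, -48, -39, -34, -25, 24, 0, 42, -17, 10] -> [49, 336, 273, 238, 175, -168, 0, -294, 119, -70] -> [-294, -168, -70, 0, 49, 119, 175, 238, 273, 336]
  [-4, 32, 18, -50, 26, 40, 49, -37, -7] -> [-6, 30, 16, -52, 24, 38, 47, -39, -9] -> [42, -210, -112, 364, -168, -266, -329, 273, 63] -> [-329, -266, -210, -168, -112, 42, 63, 273, 364]
  [28, 29, -36, -26, 27] -> [26, 27, -38, -28, 25] -> [-182, -189, 266, 196, -175] -> [-189, -182, -175, 196, 266]

[-301, -301, -245, -84, -7, 112, 154, 175, 301]; [-238, -182, -84, 0, 196, 343, 364]; [-294, -168, -70, 0, 49, 119, 175, 238, 273, 336]; [-329, -266, -210, -168, -112, 42, 63, 273, 364]; [-189, -182, -175, 196, 266]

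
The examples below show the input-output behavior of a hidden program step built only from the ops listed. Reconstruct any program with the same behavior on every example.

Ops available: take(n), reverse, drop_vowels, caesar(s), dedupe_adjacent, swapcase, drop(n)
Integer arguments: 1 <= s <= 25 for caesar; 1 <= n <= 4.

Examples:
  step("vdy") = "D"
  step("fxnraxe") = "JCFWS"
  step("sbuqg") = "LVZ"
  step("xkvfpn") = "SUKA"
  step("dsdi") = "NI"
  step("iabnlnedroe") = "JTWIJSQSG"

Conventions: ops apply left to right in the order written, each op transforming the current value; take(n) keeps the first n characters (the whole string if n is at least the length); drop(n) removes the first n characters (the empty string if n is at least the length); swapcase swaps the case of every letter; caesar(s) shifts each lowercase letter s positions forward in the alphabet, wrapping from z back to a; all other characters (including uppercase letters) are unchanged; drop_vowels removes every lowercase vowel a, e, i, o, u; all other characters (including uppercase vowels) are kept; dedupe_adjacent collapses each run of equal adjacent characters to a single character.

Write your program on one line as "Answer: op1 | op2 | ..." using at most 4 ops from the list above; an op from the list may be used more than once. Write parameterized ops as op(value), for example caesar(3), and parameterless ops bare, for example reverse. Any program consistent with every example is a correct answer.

caesar(5) | drop(2) | swapcase | reverse

Check, running the answer program on each example:
  "vdy" -> "aid" -> "d" -> "D" -> "D"
  "fxnraxe" -> "kcswfcj" -> "swfcj" -> "SWFCJ" -> "JCFWS"
  "sbuqg" -> "xgzvl" -> "zvl" -> "ZVL" -> "LVZ"
  "xkvfpn" -> "cpakus" -> "akus" -> "AKUS" -> "SUKA"
  "dsdi" -> "ixin" -> "in" -> "IN" -> "NI"
  "iabnlnedroe" -> "nfgsqsjiwtj" -> "gsqsjiwtj" -> "GSQSJIWTJ" -> "JTWIJSQSG"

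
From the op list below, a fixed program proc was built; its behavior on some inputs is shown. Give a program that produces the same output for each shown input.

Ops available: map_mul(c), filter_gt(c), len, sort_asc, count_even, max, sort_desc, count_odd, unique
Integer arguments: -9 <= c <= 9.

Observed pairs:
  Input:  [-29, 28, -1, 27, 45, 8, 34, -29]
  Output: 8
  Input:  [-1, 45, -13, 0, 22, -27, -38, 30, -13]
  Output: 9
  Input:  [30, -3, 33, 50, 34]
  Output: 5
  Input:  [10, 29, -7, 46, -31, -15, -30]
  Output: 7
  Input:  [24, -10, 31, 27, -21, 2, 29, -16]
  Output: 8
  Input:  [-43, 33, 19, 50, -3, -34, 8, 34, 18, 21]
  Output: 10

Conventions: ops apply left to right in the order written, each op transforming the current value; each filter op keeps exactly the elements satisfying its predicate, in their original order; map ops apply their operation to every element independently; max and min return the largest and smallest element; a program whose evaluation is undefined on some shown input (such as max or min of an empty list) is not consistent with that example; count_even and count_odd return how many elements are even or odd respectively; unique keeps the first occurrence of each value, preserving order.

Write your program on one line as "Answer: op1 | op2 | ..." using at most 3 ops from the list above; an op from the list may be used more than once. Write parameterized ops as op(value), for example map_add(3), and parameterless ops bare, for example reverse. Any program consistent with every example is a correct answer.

map_mul(8) | sort_desc | count_even

Check, running the answer program on each example:
  [-29, 28, -1, 27, 45, 8, 34, -29] -> [-232, 224, -8, 216, 360, 64, 272, -232] -> [360, 272, 224, 216, 64, -8, -232, -232] -> 8
  [-1, 45, -13, 0, 22, -27, -38, 30, -13] -> [-8, 360, -104, 0, 176, -216, -304, 240, -104] -> [360, 240, 176, 0, -8, -104, -104, -216, -304] -> 9
  [30, -3, 33, 50, 34] -> [240, -24, 264, 400, 272] -> [400, 272, 264, 240, -24] -> 5
  [10, 29, -7, 46, -31, -15, -30] -> [80, 232, -56, 368, -248, -120, -240] -> [368, 232, 80, -56, -120, -240, -248] -> 7
  [24, -10, 31, 27, -21, 2, 29, -16] -> [192, -80, 248, 216, -168, 16, 232, -128] -> [248, 232, 216, 192, 16, -80, -128, -168] -> 8
  [-43, 33, 19, 50, -3, -34, 8, 34, 18, 21] -> [-344, 264, 152, 400, -24, -272, 64, 272, 144, 168] -> [400, 272, 264, 168, 152, 144, 64, -24, -272, -344] -> 10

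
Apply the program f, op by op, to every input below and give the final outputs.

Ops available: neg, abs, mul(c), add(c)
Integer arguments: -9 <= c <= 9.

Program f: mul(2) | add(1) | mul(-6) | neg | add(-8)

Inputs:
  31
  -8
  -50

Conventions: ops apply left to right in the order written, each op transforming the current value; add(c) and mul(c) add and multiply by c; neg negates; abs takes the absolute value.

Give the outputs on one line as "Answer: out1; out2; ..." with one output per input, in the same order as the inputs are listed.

Execution, op by op:
  31 -> 62 -> 63 -> -378 -> 378 -> 370
  -8 -> -16 -> -15 -> 90 -> -90 -> -98
  -50 -> -100 -> -99 -> 594 -> -594 -> -602

370; -98; -602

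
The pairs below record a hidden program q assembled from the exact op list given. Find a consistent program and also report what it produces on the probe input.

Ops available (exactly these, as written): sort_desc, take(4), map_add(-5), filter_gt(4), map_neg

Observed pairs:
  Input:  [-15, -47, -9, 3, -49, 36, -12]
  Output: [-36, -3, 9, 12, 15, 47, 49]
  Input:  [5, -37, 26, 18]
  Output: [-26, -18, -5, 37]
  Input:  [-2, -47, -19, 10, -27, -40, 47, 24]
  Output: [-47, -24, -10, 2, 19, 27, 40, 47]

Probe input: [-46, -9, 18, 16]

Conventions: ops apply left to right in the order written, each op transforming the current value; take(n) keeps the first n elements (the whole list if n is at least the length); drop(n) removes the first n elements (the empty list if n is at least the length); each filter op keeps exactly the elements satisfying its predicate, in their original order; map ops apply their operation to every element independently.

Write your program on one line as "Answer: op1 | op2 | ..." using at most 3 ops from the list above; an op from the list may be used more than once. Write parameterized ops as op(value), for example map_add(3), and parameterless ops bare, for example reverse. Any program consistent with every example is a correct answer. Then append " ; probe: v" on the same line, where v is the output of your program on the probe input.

sort_desc | map_neg ; probe: [-18, -16, 9, 46]

Check, running the answer program on each example:
  [-15, -47, -9, 3, -49, 36, -12] -> [36, 3, -9, -12, -15, -47, -49] -> [-36, -3, 9, 12, 15, 47, 49]
  [5, -37, 26, 18] -> [26, 18, 5, -37] -> [-26, -18, -5, 37]
  [-2, -47, -19, 10, -27, -40, 47, 24] -> [47, 24, 10, -2, -19, -27, -40, -47] -> [-47, -24, -10, 2, 19, 27, 40, 47]
  probe: [-46, -9, 18, 16] -> [18, 16, -9, -46] -> [-18, -16, 9, 46]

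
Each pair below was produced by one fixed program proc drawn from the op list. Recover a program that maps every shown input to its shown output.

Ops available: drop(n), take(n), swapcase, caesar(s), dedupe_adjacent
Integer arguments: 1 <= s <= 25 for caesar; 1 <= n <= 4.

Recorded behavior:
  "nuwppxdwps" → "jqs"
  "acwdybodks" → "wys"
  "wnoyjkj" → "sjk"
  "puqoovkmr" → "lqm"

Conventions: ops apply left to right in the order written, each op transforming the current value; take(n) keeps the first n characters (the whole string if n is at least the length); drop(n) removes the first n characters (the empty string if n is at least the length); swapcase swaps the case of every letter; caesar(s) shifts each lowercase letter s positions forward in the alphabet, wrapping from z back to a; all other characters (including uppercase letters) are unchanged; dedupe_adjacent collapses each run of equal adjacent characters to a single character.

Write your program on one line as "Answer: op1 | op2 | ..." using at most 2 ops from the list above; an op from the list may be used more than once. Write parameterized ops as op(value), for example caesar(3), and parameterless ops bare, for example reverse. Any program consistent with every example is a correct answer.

take(3) | caesar(22)

Check, running the answer program on each example:
  "nuwppxdwps" -> "nuw" -> "jqs"
  "acwdybodks" -> "acw" -> "wys"
  "wnoyjkj" -> "wno" -> "sjk"
  "puqoovkmr" -> "puq" -> "lqm"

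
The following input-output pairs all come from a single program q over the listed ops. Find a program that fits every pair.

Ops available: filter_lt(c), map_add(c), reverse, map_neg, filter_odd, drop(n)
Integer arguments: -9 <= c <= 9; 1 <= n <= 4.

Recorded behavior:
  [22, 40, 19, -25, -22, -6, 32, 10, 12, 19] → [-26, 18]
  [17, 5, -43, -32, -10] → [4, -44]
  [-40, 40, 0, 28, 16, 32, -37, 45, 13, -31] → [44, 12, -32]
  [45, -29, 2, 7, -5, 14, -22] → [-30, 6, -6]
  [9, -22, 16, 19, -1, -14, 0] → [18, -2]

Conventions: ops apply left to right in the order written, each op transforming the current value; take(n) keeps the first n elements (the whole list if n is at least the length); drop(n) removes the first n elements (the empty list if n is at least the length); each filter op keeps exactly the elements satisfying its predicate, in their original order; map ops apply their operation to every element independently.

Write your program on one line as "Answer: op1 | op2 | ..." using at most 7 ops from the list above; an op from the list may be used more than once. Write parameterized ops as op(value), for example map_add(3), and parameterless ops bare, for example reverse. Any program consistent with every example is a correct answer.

map_neg | map_add(-8) | filter_odd | map_add(9) | map_neg | drop(1)

Check, running the answer program on each example:
  [22, 40, 19, -25, -22, -6, 32, 10, 12, 19] -> [-22, -40, -19, 25, 22, 6, -32, -10, -12, -19] -> [-30, -48, -27, 17, 14, -2, -40, -18, -20, -27] -> [-27, 17, -27] -> [-18, 26, -18] -> [18, -26, 18] -> [-26, 18]
  [17, 5, -43, -32, -10] -> [-17, -5, 43, 32, 10] -> [-25, -13, 35, 24, 2] -> [-25, -13, 35] -> [-16, -4, 44] -> [16, 4, -44] -> [4, -44]
  [-40, 40, 0, 28, 16, 32, -37, 45, 13, -31] -> [40, -40, 0, -28, -16, -32, 37, -45, -13, 31] -> [32, -48, -8, -36, -24, -40, 29, -53, -21, 23] -> [29, -53, -21, 23] -> [38, -44, -12, 32] -> [-38, 44, 12, -32] -> [44, 12, -32]
  [45, -29, 2, 7, -5, 14, -22] -> [-45, 29, -2, -7, 5, -14, 22] -> [-53, 21, -10, -15, -3, -22, 14] -> [-53, 21, -15, -3] -> [-44, 30, -6, 6] -> [44, -30, 6, -6] -> [-30, 6, -6]
  [9, -22, 16, 19, -1, -14, 0] -> [-9, 22, -16, -19, 1, 14, 0] -> [-17, 14, -24, -27, -7, 6, -8] -> [-17, -27, -7] -> [-8, -18, 2] -> [8, 18, -2] -> [18, -2]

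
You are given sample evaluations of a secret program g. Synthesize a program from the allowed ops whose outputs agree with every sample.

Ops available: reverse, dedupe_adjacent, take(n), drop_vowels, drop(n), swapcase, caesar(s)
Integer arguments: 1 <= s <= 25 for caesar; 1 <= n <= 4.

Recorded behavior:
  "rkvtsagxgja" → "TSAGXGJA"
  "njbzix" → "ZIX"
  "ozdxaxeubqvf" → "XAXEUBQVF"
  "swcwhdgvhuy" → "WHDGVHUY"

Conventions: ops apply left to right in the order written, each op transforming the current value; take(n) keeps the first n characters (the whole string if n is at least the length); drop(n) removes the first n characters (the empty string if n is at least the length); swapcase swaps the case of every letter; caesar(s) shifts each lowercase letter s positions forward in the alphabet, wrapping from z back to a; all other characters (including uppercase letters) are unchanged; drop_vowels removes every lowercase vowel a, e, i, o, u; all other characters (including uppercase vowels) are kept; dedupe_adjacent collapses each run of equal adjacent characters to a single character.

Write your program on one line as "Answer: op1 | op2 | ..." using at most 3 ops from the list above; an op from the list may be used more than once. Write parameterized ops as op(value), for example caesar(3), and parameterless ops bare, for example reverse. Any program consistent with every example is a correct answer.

swapcase | drop(3)

Check, running the answer program on each example:
  "rkvtsagxgja" -> "RKVTSAGXGJA" -> "TSAGXGJA"
  "njbzix" -> "NJBZIX" -> "ZIX"
  "ozdxaxeubqvf" -> "OZDXAXEUBQVF" -> "XAXEUBQVF"
  "swcwhdgvhuy" -> "SWCWHDGVHUY" -> "WHDGVHUY"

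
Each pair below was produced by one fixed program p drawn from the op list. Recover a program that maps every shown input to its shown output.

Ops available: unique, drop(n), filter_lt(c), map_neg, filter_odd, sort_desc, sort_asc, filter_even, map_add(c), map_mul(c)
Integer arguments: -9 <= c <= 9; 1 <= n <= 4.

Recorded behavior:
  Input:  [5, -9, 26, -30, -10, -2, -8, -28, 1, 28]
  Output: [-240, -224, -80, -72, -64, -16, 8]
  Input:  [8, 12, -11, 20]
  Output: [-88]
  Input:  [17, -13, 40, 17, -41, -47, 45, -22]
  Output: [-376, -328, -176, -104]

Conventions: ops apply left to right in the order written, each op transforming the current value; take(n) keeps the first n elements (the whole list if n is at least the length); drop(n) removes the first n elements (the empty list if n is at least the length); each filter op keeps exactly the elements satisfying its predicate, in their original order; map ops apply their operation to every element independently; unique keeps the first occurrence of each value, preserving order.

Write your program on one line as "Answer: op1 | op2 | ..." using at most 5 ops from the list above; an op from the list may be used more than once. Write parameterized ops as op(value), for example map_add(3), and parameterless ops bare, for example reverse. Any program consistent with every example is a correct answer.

filter_lt(2) | map_mul(-8) | map_neg | sort_asc

Check, running the answer program on each example:
  [5, -9, 26, -30, -10, -2, -8, -28, 1, 28] -> [-9, -30, -10, -2, -8, -28, 1] -> [72, 240, 80, 16, 64, 224, -8] -> [-72, -240, -80, -16, -64, -224, 8] -> [-240, -224, -80, -72, -64, -16, 8]
  [8, 12, -11, 20] -> [-11] -> [88] -> [-88] -> [-88]
  [17, -13, 40, 17, -41, -47, 45, -22] -> [-13, -41, -47, -22] -> [104, 328, 376, 176] -> [-104, -328, -376, -176] -> [-376, -328, -176, -104]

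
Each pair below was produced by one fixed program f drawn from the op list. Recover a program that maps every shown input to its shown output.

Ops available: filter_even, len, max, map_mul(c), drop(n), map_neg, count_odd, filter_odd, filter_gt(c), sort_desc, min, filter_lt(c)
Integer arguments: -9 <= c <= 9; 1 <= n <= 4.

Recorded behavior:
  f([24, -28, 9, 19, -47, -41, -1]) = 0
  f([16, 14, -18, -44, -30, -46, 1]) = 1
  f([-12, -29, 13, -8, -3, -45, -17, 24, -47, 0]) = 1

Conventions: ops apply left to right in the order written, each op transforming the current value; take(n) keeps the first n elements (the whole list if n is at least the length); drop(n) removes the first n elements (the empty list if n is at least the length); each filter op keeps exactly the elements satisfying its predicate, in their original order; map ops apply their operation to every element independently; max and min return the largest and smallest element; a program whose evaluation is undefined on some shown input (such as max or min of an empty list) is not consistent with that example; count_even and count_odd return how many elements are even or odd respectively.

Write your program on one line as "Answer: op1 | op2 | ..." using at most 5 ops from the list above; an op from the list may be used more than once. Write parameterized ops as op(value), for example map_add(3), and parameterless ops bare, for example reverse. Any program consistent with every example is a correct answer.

sort_desc | filter_lt(4) | filter_gt(-1) | map_mul(-8) | len

Check, running the answer program on each example:
  [24, -28, 9, 19, -47, -41, -1] -> [24, 19, 9, -1, -28, -41, -47] -> [-1, -28, -41, -47] -> [] -> [] -> 0
  [16, 14, -18, -44, -30, -46, 1] -> [16, 14, 1, -18, -30, -44, -46] -> [1, -18, -30, -44, -46] -> [1] -> [-8] -> 1
  [-12, -29, 13, -8, -3, -45, -17, 24, -47, 0] -> [24, 13, 0, -3, -8, -12, -17, -29, -45, -47] -> [0, -3, -8, -12, -17, -29, -45, -47] -> [0] -> [0] -> 1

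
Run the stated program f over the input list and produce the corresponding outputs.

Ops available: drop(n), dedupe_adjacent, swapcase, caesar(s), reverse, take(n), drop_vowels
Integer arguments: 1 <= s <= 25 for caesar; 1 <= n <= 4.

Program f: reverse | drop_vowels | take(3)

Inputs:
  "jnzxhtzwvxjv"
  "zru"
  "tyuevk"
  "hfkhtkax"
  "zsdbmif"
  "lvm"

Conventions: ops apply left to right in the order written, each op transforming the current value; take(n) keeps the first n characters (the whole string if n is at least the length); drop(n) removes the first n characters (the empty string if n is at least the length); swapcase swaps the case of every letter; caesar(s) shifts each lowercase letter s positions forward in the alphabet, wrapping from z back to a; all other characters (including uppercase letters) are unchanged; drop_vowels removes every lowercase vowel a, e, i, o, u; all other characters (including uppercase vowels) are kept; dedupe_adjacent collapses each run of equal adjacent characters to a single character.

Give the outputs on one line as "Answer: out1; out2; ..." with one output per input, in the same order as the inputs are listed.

"vjx"; "rz"; "kvy"; "xkt"; "fmb"; "mvl"

Execution, op by op:
  "jnzxhtzwvxjv" -> "vjxvwzthxznj" -> "vjxvwzthxznj" -> "vjx"
  "zru" -> "urz" -> "rz" -> "rz"
  "tyuevk" -> "kveuyt" -> "kvyt" -> "kvy"
  "hfkhtkax" -> "xakthkfh" -> "xkthkfh" -> "xkt"
  "zsdbmif" -> "fimbdsz" -> "fmbdsz" -> "fmb"
  "lvm" -> "mvl" -> "mvl" -> "mvl"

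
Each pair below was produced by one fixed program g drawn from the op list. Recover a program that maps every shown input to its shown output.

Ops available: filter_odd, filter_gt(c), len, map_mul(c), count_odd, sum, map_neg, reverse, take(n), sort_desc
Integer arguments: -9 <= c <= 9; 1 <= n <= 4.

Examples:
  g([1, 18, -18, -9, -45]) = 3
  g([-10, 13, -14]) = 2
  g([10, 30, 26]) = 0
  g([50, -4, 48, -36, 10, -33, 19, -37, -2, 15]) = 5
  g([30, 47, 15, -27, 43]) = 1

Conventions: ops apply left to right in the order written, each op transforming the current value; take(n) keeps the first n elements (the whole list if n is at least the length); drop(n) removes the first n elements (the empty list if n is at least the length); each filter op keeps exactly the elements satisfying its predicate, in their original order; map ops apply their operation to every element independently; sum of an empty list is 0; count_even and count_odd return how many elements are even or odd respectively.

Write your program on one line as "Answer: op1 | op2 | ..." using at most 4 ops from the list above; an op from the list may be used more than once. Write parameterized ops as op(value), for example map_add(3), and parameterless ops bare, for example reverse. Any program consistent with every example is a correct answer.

map_mul(-4) | filter_gt(1) | map_mul(-3) | len

Check, running the answer program on each example:
  [1, 18, -18, -9, -45] -> [-4, -72, 72, 36, 180] -> [72, 36, 180] -> [-216, -108, -540] -> 3
  [-10, 13, -14] -> [40, -52, 56] -> [40, 56] -> [-120, -168] -> 2
  [10, 30, 26] -> [-40, -120, -104] -> [] -> [] -> 0
  [50, -4, 48, -36, 10, -33, 19, -37, -2, 15] -> [-200, 16, -192, 144, -40, 132, -76, 148, 8, -60] -> [16, 144, 132, 148, 8] -> [-48, -432, -396, -444, -24] -> 5
  [30, 47, 15, -27, 43] -> [-120, -188, -60, 108, -172] -> [108] -> [-324] -> 1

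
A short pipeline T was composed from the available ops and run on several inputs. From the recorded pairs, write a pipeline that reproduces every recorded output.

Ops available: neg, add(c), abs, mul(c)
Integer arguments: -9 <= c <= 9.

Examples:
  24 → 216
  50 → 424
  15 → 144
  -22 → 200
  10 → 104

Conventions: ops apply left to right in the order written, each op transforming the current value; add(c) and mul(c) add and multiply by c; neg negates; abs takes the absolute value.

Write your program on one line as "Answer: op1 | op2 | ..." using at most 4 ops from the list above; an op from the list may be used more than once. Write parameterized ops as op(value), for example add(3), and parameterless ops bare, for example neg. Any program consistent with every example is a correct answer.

abs | add(3) | mul(-8) | abs

Check, running the answer program on each example:
  24 -> 24 -> 27 -> -216 -> 216
  50 -> 50 -> 53 -> -424 -> 424
  15 -> 15 -> 18 -> -144 -> 144
  -22 -> 22 -> 25 -> -200 -> 200
  10 -> 10 -> 13 -> -104 -> 104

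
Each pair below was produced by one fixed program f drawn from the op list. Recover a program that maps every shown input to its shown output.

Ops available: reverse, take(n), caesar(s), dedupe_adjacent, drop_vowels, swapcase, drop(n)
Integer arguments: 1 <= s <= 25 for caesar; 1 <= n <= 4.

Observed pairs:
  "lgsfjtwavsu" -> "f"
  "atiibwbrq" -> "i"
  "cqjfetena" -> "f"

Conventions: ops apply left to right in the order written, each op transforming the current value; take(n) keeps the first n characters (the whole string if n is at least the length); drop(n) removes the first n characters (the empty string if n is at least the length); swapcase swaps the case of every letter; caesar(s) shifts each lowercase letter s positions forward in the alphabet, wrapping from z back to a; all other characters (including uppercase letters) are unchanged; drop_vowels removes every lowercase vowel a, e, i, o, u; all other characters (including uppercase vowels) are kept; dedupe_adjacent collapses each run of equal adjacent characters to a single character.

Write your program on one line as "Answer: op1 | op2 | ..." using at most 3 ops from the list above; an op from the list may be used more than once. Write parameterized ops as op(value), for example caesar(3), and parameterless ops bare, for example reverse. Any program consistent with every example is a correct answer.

drop(3) | take(3) | take(1)

Check, running the answer program on each example:
  "lgsfjtwavsu" -> "fjtwavsu" -> "fjt" -> "f"
  "atiibwbrq" -> "ibwbrq" -> "ibw" -> "i"
  "cqjfetena" -> "fetena" -> "fet" -> "f"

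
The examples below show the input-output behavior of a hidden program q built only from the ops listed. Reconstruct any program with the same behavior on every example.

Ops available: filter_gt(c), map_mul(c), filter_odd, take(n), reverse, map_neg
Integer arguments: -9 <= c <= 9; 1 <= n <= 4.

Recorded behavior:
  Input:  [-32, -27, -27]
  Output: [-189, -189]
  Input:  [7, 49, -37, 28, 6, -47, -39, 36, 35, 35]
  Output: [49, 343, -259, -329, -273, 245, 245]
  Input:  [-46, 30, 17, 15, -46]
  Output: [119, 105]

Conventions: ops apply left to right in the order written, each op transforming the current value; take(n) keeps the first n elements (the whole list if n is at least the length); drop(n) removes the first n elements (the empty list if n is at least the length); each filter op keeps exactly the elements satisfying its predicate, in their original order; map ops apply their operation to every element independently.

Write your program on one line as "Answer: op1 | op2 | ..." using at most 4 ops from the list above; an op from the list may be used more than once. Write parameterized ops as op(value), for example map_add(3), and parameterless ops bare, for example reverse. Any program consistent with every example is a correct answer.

filter_odd | map_neg | map_mul(-7)

Check, running the answer program on each example:
  [-32, -27, -27] -> [-27, -27] -> [27, 27] -> [-189, -189]
  [7, 49, -37, 28, 6, -47, -39, 36, 35, 35] -> [7, 49, -37, -47, -39, 35, 35] -> [-7, -49, 37, 47, 39, -35, -35] -> [49, 343, -259, -329, -273, 245, 245]
  [-46, 30, 17, 15, -46] -> [17, 15] -> [-17, -15] -> [119, 105]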